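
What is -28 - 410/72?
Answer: -1213/36 ≈ -33.694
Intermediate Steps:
-28 - 410/72 = -28 - 41*5/36 = -28 - 205/36 = -1213/36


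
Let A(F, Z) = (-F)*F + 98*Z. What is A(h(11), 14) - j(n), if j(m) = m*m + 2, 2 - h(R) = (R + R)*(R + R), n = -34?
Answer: -232110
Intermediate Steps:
h(R) = 2 - 4*R**2 (h(R) = 2 - (R + R)*(R + R) = 2 - 2*R*2*R = 2 - 4*R**2)
j(m) = 2 + m**2 (j(m) = m**2 + 2 = 2 + m**2)
A(F, Z) = -F**2 + 98*Z
A(h(11), 14) - j(n) = (-(2 - 4*11**2)**2 + 98*14) - (2 + (-34)**2) = (-(2 - 4*121)**2 + 1372) - (2 + 1156) = (-(2 - 484)**2 + 1372) - 1*1158 = (-1*(-482)**2 + 1372) - 1158 = (-1*232324 + 1372) - 1158 = (-232324 + 1372) - 1158 = -230952 - 1158 = -232110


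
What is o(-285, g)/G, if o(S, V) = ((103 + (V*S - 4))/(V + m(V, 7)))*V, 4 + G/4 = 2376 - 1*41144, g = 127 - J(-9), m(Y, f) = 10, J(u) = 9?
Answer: 659443/3308544 ≈ 0.19932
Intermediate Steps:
g = 118 (g = 127 - 1*9 = 127 - 9 = 118)
G = -155088 (G = -16 + 4*(2376 - 1*41144) = -16 + 4*(2376 - 41144) = -16 + 4*(-38768) = -16 - 155072 = -155088)
o(S, V) = V*(99 + S*V)/(10 + V) (o(S, V) = ((103 + (V*S - 4))/(V + 10))*V = ((103 + (S*V - 4))/(10 + V))*V = ((103 + (-4 + S*V))/(10 + V))*V = ((99 + S*V)/(10 + V))*V = V*(99 + S*V)/(10 + V))
o(-285, g)/G = (118*(99 - 285*118)/(10 + 118))/(-155088) = (118*(99 - 33630)/128)*(-1/155088) = (118*(1/128)*(-33531))*(-1/155088) = -1978329/64*(-1/155088) = 659443/3308544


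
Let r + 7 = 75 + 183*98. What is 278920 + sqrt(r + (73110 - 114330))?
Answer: 278920 + I*sqrt(23218) ≈ 2.7892e+5 + 152.37*I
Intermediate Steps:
r = 18002 (r = -7 + (75 + 183*98) = -7 + (75 + 17934) = -7 + 18009 = 18002)
278920 + sqrt(r + (73110 - 114330)) = 278920 + sqrt(18002 + (73110 - 114330)) = 278920 + sqrt(18002 - 41220) = 278920 + sqrt(-23218) = 278920 + I*sqrt(23218)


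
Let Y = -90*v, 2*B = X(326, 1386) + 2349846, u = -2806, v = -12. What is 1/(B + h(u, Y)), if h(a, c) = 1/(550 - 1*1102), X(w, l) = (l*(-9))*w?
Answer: -552/473803129 ≈ -1.1650e-6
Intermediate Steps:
X(w, l) = -9*l*w (X(w, l) = (-9*l)*w = -9*l*w)
B = -858339 (B = (-9*1386*326 + 2349846)/2 = (-4066524 + 2349846)/2 = (½)*(-1716678) = -858339)
Y = 1080 (Y = -90*(-12) = 1080)
h(a, c) = -1/552 (h(a, c) = 1/(550 - 1102) = 1/(-552) = -1/552)
1/(B + h(u, Y)) = 1/(-858339 - 1/552) = 1/(-473803129/552) = -552/473803129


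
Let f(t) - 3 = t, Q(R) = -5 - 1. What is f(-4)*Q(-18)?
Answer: 6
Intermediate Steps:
Q(R) = -6
f(t) = 3 + t
f(-4)*Q(-18) = (3 - 4)*(-6) = -1*(-6) = 6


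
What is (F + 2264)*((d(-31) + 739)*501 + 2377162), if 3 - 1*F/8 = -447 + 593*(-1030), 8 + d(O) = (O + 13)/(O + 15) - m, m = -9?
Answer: 13445999555175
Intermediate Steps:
d(O) = 1 + (13 + O)/(15 + O) (d(O) = -8 + ((O + 13)/(O + 15) - 1*(-9)) = -8 + ((13 + O)/(15 + O) + 9) = -8 + (9 + (13 + O)/(15 + O)) = 1 + (13 + O)/(15 + O))
F = 4889920 (F = 24 - 8*(-447 + 593*(-1030)) = 24 - 8*(-447 - 610790) = 24 - 8*(-611237) = 24 + 4889896 = 4889920)
(F + 2264)*((d(-31) + 739)*501 + 2377162) = (4889920 + 2264)*((2*(14 - 31)/(15 - 31) + 739)*501 + 2377162) = 4892184*((2*(-17)/(-16) + 739)*501 + 2377162) = 4892184*((2*(-1/16)*(-17) + 739)*501 + 2377162) = 4892184*((17/8 + 739)*501 + 2377162) = 4892184*((5929/8)*501 + 2377162) = 4892184*(2970429/8 + 2377162) = 4892184*(21987725/8) = 13445999555175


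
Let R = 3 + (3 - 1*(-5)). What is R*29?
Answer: 319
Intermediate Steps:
R = 11 (R = 3 + (3 + 5) = 3 + 8 = 11)
R*29 = 11*29 = 319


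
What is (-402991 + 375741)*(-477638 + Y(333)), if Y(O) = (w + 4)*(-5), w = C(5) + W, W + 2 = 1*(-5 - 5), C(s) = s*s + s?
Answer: 13018633000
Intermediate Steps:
C(s) = s + s**2 (C(s) = s**2 + s = s + s**2)
W = -12 (W = -2 + 1*(-5 - 5) = -2 + 1*(-10) = -2 - 10 = -12)
w = 18 (w = 5*(1 + 5) - 12 = 5*6 - 12 = 30 - 12 = 18)
Y(O) = -110 (Y(O) = (18 + 4)*(-5) = 22*(-5) = -110)
(-402991 + 375741)*(-477638 + Y(333)) = (-402991 + 375741)*(-477638 - 110) = -27250*(-477748) = 13018633000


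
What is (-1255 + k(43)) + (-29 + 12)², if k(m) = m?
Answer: -923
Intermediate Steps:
(-1255 + k(43)) + (-29 + 12)² = (-1255 + 43) + (-29 + 12)² = -1212 + (-17)² = -1212 + 289 = -923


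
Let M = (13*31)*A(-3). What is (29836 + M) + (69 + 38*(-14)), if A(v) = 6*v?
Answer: 22119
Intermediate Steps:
M = -7254 (M = (13*31)*(6*(-3)) = 403*(-18) = -7254)
(29836 + M) + (69 + 38*(-14)) = (29836 - 7254) + (69 + 38*(-14)) = 22582 + (69 - 532) = 22582 - 463 = 22119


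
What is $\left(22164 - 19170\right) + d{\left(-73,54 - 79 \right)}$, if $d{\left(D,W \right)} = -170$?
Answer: $2824$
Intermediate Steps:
$\left(22164 - 19170\right) + d{\left(-73,54 - 79 \right)} = \left(22164 - 19170\right) - 170 = 2994 - 170 = 2824$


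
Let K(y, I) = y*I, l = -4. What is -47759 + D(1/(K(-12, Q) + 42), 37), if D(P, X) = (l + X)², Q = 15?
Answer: -46670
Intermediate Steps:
K(y, I) = I*y
D(P, X) = (-4 + X)²
-47759 + D(1/(K(-12, Q) + 42), 37) = -47759 + (-4 + 37)² = -47759 + 33² = -47759 + 1089 = -46670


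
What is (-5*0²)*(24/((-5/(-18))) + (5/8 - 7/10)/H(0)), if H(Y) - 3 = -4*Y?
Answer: 0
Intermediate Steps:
H(Y) = 3 - 4*Y
(-5*0²)*(24/((-5/(-18))) + (5/8 - 7/10)/H(0)) = (-5*0²)*(24/((-5/(-18))) + (5/8 - 7/10)/(3 - 4*0)) = (-5*0)*(24/((-5*(-1/18))) + (5*(⅛) - 7*⅒)/(3 + 0)) = 0*(24/(5/18) + (5/8 - 7/10)/3) = 0*(24*(18/5) - 3/40*⅓) = 0*(432/5 - 1/40) = 0*(691/8) = 0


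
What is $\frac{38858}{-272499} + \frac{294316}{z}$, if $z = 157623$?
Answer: $\frac{24691967050}{14317369959} \approx 1.7246$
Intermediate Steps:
$\frac{38858}{-272499} + \frac{294316}{z} = \frac{38858}{-272499} + \frac{294316}{157623} = 38858 \left(- \frac{1}{272499}\right) + 294316 \cdot \frac{1}{157623} = - \frac{38858}{272499} + \frac{294316}{157623} = \frac{24691967050}{14317369959}$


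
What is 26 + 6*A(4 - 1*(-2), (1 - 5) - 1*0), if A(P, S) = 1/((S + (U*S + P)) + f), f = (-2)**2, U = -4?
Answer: 289/11 ≈ 26.273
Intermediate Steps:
f = 4
A(P, S) = 1/(4 + P - 3*S) (A(P, S) = 1/((S + (-4*S + P)) + 4) = 1/((S + (P - 4*S)) + 4) = 1/((P - 3*S) + 4) = 1/(4 + P - 3*S))
26 + 6*A(4 - 1*(-2), (1 - 5) - 1*0) = 26 + 6/(4 + (4 - 1*(-2)) - 3*((1 - 5) - 1*0)) = 26 + 6/(4 + (4 + 2) - 3*(-4 + 0)) = 26 + 6/(4 + 6 - 3*(-4)) = 26 + 6/(4 + 6 + 12) = 26 + 6/22 = 26 + 6*(1/22) = 26 + 3/11 = 289/11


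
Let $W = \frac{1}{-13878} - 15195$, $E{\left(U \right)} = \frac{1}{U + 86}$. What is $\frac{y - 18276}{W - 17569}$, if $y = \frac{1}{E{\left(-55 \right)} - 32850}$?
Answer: $\frac{258288264714690}{463042061152757} \approx 0.55781$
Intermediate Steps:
$E{\left(U \right)} = \frac{1}{86 + U}$
$W = - \frac{210876211}{13878}$ ($W = - \frac{1}{13878} - 15195 = - \frac{210876211}{13878} \approx -15195.0$)
$y = - \frac{31}{1018349}$ ($y = \frac{1}{\frac{1}{86 - 55} - 32850} = \frac{1}{\frac{1}{31} - 32850} = \frac{1}{- \frac{1018349}{31}} = - \frac{31}{1018349} \approx -3.0441 \cdot 10^{-5}$)
$\frac{y - 18276}{W - 17569} = \frac{- \frac{31}{1018349} - 18276}{- \frac{210876211}{13878} - 17569} = - \frac{18611346355}{1018349 \left(- \frac{454698793}{13878}\right)} = \left(- \frac{18611346355}{1018349}\right) \left(- \frac{13878}{454698793}\right) = \frac{258288264714690}{463042061152757}$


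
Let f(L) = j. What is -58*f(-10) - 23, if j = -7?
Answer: 383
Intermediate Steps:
f(L) = -7
-58*f(-10) - 23 = -58*(-7) - 23 = 406 - 23 = 383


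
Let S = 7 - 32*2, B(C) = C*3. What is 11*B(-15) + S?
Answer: -552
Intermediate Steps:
B(C) = 3*C
S = -57 (S = 7 - 64 = -57)
11*B(-15) + S = 11*(3*(-15)) - 57 = 11*(-45) - 57 = -495 - 57 = -552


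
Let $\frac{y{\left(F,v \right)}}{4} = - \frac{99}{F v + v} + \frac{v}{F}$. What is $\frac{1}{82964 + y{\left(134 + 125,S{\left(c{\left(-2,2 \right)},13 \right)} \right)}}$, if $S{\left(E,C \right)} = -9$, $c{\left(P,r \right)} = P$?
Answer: $\frac{16835}{1396699449} \approx 1.2053 \cdot 10^{-5}$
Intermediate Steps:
$y{\left(F,v \right)} = - \frac{396}{v + F v} + \frac{4 v}{F}$ ($y{\left(F,v \right)} = 4 \left(- \frac{99}{F v + v} + \frac{v}{F}\right) = 4 \left(- \frac{99}{v + F v} + \frac{v}{F}\right) = - \frac{396}{v + F v} + \frac{4 v}{F}$)
$\frac{1}{82964 + y{\left(134 + 125,S{\left(c{\left(-2,2 \right)},13 \right)} \right)}} = \frac{1}{82964 + \frac{4 \left(\left(-9\right)^{2} - 99 \left(134 + 125\right) + \left(134 + 125\right) \left(-9\right)^{2}\right)}{\left(134 + 125\right) \left(-9\right) \left(1 + \left(134 + 125\right)\right)}} = \frac{1}{82964 + 4 \cdot \frac{1}{259} \left(- \frac{1}{9}\right) \frac{1}{1 + 259} \left(81 - 25641 + 259 \cdot 81\right)} = \frac{1}{82964 + 4 \cdot \frac{1}{259} \left(- \frac{1}{9}\right) \frac{1}{260} \left(81 - 25641 + 20979\right)} = \frac{1}{82964 + 4 \cdot \frac{1}{259} \left(- \frac{1}{9}\right) \frac{1}{260} \left(-4581\right)} = \frac{1}{82964 + \frac{509}{16835}} = \frac{1}{\frac{1396699449}{16835}} = \frac{16835}{1396699449}$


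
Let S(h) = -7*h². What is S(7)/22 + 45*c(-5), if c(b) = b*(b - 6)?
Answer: 54107/22 ≈ 2459.4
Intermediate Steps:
c(b) = b*(-6 + b)
S(7)/22 + 45*c(-5) = -7*7²/22 + 45*(-5*(-6 - 5)) = -7*49*(1/22) + 45*(-5*(-11)) = -343*1/22 + 45*55 = -343/22 + 2475 = 54107/22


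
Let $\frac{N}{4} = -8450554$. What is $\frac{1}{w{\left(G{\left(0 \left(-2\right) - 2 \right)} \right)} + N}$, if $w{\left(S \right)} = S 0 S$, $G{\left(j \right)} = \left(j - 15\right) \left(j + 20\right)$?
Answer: $- \frac{1}{33802216} \approx -2.9584 \cdot 10^{-8}$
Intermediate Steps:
$N = -33802216$ ($N = 4 \left(-8450554\right) = -33802216$)
$G{\left(j \right)} = \left(-15 + j\right) \left(20 + j\right)$
$w{\left(S \right)} = 0$ ($w{\left(S \right)} = 0 S = 0$)
$\frac{1}{w{\left(G{\left(0 \left(-2\right) - 2 \right)} \right)} + N} = \frac{1}{0 - 33802216} = \frac{1}{-33802216} = - \frac{1}{33802216}$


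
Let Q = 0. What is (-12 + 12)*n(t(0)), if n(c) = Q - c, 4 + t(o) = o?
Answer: 0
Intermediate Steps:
t(o) = -4 + o
n(c) = -c (n(c) = 0 - c = -c)
(-12 + 12)*n(t(0)) = (-12 + 12)*(-(-4 + 0)) = 0*(-1*(-4)) = 0*4 = 0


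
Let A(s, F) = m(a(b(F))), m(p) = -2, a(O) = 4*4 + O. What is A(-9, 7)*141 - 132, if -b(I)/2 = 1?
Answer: -414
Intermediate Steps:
b(I) = -2 (b(I) = -2*1 = -2)
a(O) = 16 + O
A(s, F) = -2
A(-9, 7)*141 - 132 = -2*141 - 132 = -282 - 132 = -414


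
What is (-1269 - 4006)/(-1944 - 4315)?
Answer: 5275/6259 ≈ 0.84279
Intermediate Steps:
(-1269 - 4006)/(-1944 - 4315) = -5275/(-6259) = -5275*(-1/6259) = 5275/6259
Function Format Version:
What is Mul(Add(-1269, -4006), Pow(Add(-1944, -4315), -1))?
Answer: Rational(5275, 6259) ≈ 0.84279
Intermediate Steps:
Mul(Add(-1269, -4006), Pow(Add(-1944, -4315), -1)) = Mul(-5275, Pow(-6259, -1)) = Mul(-5275, Rational(-1, 6259)) = Rational(5275, 6259)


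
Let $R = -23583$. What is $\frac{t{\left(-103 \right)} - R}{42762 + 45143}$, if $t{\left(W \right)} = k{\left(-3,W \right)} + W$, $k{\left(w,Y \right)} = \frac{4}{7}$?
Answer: $\frac{164364}{615335} \approx 0.26711$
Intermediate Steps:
$k{\left(w,Y \right)} = \frac{4}{7}$ ($k{\left(w,Y \right)} = 4 \cdot \frac{1}{7} = \frac{4}{7}$)
$t{\left(W \right)} = \frac{4}{7} + W$
$\frac{t{\left(-103 \right)} - R}{42762 + 45143} = \frac{\left(\frac{4}{7} - 103\right) - -23583}{42762 + 45143} = \frac{- \frac{717}{7} + 23583}{87905} = \frac{164364}{7} \cdot \frac{1}{87905} = \frac{164364}{615335}$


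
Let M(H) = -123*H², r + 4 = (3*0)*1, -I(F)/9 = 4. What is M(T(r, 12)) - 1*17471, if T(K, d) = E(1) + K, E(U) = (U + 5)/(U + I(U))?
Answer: -24023843/1225 ≈ -19611.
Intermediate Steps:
I(F) = -36 (I(F) = -9*4 = -36)
E(U) = (5 + U)/(-36 + U) (E(U) = (U + 5)/(U - 36) = (5 + U)/(-36 + U))
r = -4 (r = -4 + (3*0)*1 = -4 + 0*1 = -4 + 0 = -4)
T(K, d) = -6/35 + K (T(K, d) = (5 + 1)/(-36 + 1) + K = 6/(-35) + K = -1/35*6 + K = -6/35 + K)
M(T(r, 12)) - 1*17471 = -123*(-6/35 - 4)² - 1*17471 = -123*(-146/35)² - 17471 = -123*21316/1225 - 17471 = -2621868/1225 - 17471 = -24023843/1225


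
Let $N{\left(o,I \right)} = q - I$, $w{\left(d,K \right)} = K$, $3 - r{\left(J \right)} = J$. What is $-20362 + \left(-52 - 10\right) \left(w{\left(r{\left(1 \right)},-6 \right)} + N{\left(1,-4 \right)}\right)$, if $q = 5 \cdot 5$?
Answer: $-21788$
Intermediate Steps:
$r{\left(J \right)} = 3 - J$
$q = 25$
$N{\left(o,I \right)} = 25 - I$
$-20362 + \left(-52 - 10\right) \left(w{\left(r{\left(1 \right)},-6 \right)} + N{\left(1,-4 \right)}\right) = -20362 + \left(-52 - 10\right) \left(-6 + \left(25 - -4\right)\right) = -20362 - 62 \left(-6 + \left(25 + 4\right)\right) = -20362 - 62 \left(-6 + 29\right) = -20362 - 1426 = -21788$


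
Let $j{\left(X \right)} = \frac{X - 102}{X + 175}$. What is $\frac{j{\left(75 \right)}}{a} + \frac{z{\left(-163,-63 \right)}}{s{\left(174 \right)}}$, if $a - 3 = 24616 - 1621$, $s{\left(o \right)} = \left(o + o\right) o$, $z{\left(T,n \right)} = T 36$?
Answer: $- \frac{156202319}{1611776500} \approx -0.096913$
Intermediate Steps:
$z{\left(T,n \right)} = 36 T$
$s{\left(o \right)} = 2 o^{2}$ ($s{\left(o \right)} = 2 o o = 2 o^{2}$)
$a = 22998$ ($a = 3 + \left(24616 - 1621\right) = 3 + 22995 = 22998$)
$j{\left(X \right)} = \frac{-102 + X}{175 + X}$
$\frac{j{\left(75 \right)}}{a} + \frac{z{\left(-163,-63 \right)}}{s{\left(174 \right)}} = \frac{\frac{1}{175 + 75} \left(-102 + 75\right)}{22998} + \frac{36 \left(-163\right)}{2 \cdot 174^{2}} = \frac{1}{250} \left(-27\right) \frac{1}{22998} - \frac{5868}{2 \cdot 30276} = \frac{1}{250} \left(-27\right) \frac{1}{22998} - \frac{5868}{60552} = \left(- \frac{27}{250}\right) \frac{1}{22998} - \frac{163}{1682} = - \frac{9}{1916500} - \frac{163}{1682} = - \frac{156202319}{1611776500}$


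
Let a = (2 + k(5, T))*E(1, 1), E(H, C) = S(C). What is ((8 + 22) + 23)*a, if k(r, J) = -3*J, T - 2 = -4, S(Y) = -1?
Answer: -424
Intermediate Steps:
T = -2 (T = 2 - 4 = -2)
E(H, C) = -1
a = -8 (a = (2 - 3*(-2))*(-1) = (2 + 6)*(-1) = 8*(-1) = -8)
((8 + 22) + 23)*a = ((8 + 22) + 23)*(-8) = (30 + 23)*(-8) = 53*(-8) = -424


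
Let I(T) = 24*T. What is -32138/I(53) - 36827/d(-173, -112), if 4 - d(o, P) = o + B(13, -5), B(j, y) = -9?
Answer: -1467267/6572 ≈ -223.26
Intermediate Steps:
d(o, P) = 13 - o (d(o, P) = 4 - (o - 9) = 4 - (-9 + o) = 4 + (9 - o) = 13 - o)
-32138/I(53) - 36827/d(-173, -112) = -32138/(24*53) - 36827/(13 - 1*(-173)) = -32138/1272 - 36827/(13 + 173) = -32138*1/1272 - 36827/186 = -16069/636 - 36827*1/186 = -16069/636 - 36827/186 = -1467267/6572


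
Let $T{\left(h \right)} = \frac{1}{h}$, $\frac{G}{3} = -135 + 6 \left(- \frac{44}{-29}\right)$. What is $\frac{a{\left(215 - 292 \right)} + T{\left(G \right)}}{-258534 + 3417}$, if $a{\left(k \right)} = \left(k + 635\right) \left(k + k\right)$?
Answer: $\frac{941213225}{2794296501} \approx 0.33683$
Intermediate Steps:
$a{\left(k \right)} = 2 k \left(635 + k\right)$ ($a{\left(k \right)} = \left(635 + k\right) 2 k = 2 k \left(635 + k\right)$)
$G = - \frac{10953}{29}$ ($G = 3 \left(-135 + 6 \left(- \frac{44}{-29}\right)\right) = 3 \left(-135 + 6 \left(\left(-44\right) \left(- \frac{1}{29}\right)\right)\right) = 3 \left(-135 + 6 \cdot \frac{44}{29}\right) = 3 \left(-135 + \frac{264}{29}\right) = 3 \left(- \frac{3651}{29}\right) = - \frac{10953}{29} \approx -377.69$)
$\frac{a{\left(215 - 292 \right)} + T{\left(G \right)}}{-258534 + 3417} = \frac{2 \left(215 - 292\right) \left(635 + \left(215 - 292\right)\right) + \frac{1}{- \frac{10953}{29}}}{-258534 + 3417} = \frac{2 \left(-77\right) \left(635 - 77\right) - \frac{29}{10953}}{-255117} = \left(2 \left(-77\right) 558 - \frac{29}{10953}\right) \left(- \frac{1}{255117}\right) = \left(-85932 - \frac{29}{10953}\right) \left(- \frac{1}{255117}\right) = \left(- \frac{941213225}{10953}\right) \left(- \frac{1}{255117}\right) = \frac{941213225}{2794296501}$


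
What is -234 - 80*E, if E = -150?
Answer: 11766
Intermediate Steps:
-234 - 80*E = -234 - 80*(-150) = -234 + 12000 = 11766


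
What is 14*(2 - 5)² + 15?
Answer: 141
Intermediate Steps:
14*(2 - 5)² + 15 = 14*(-3)² + 15 = 14*9 + 15 = 126 + 15 = 141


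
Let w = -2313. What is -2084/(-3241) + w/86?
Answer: -7317209/278726 ≈ -26.252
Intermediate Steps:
-2084/(-3241) + w/86 = -2084/(-3241) - 2313/86 = -2084*(-1/3241) - 2313*1/86 = 2084/3241 - 2313/86 = -7317209/278726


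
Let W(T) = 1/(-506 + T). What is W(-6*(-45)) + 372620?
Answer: 87938319/236 ≈ 3.7262e+5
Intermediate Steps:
W(-6*(-45)) + 372620 = 1/(-506 - 6*(-45)) + 372620 = 1/(-506 + 270) + 372620 = 1/(-236) + 372620 = -1/236 + 372620 = 87938319/236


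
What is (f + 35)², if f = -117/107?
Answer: 13162384/11449 ≈ 1149.7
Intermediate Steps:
f = -117/107 (f = -117*1/107 = -117/107 ≈ -1.0935)
(f + 35)² = (-117/107 + 35)² = (3628/107)² = 13162384/11449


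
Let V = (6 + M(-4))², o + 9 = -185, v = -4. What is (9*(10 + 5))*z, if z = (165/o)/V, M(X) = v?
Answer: -22275/776 ≈ -28.705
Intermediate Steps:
M(X) = -4
o = -194 (o = -9 - 185 = -194)
V = 4 (V = (6 - 4)² = 2² = 4)
z = -165/776 (z = (165/(-194))/4 = (165*(-1/194))*(¼) = -165/194*¼ = -165/776 ≈ -0.21263)
(9*(10 + 5))*z = (9*(10 + 5))*(-165/776) = (9*15)*(-165/776) = 135*(-165/776) = -22275/776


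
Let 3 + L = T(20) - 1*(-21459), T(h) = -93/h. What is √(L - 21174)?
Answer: 43*√15/10 ≈ 16.654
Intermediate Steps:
L = 429027/20 (L = -3 + (-93/20 - 1*(-21459)) = -3 + (-93*1/20 + 21459) = -3 + (-93/20 + 21459) = -3 + 429087/20 = 429027/20 ≈ 21451.)
√(L - 21174) = √(429027/20 - 21174) = √(5547/20) = 43*√15/10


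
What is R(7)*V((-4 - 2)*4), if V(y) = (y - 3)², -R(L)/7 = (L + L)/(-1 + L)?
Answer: -11907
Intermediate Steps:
R(L) = -14*L/(-1 + L) (R(L) = -7*(L + L)/(-1 + L) = -7*2*L/(-1 + L) = -14*L/(-1 + L))
V(y) = (-3 + y)²
R(7)*V((-4 - 2)*4) = (-14*7/(-1 + 7))*(-3 + (-4 - 2)*4)² = (-14*7/6)*(-3 - 6*4)² = (-14*7*⅙)*(-3 - 24)² = -49/3*(-27)² = -49/3*729 = -11907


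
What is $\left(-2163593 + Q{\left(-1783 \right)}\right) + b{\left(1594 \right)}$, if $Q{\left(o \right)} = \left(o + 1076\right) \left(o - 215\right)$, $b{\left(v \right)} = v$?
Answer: $-749413$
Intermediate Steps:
$Q{\left(o \right)} = \left(-215 + o\right) \left(1076 + o\right)$ ($Q{\left(o \right)} = \left(1076 + o\right) \left(-215 + o\right) = \left(-215 + o\right) \left(1076 + o\right)$)
$\left(-2163593 + Q{\left(-1783 \right)}\right) + b{\left(1594 \right)} = \left(-2163593 + \left(-231340 + \left(-1783\right)^{2} + 861 \left(-1783\right)\right)\right) + 1594 = \left(-2163593 - -1412586\right) + 1594 = \left(-2163593 + 1412586\right) + 1594 = -751007 + 1594 = -749413$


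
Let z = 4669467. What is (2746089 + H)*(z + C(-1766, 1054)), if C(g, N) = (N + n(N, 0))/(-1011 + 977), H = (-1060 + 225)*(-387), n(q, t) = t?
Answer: 14331591732024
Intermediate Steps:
H = 323145 (H = -835*(-387) = 323145)
C(g, N) = -N/34 (C(g, N) = (N + 0)/(-1011 + 977) = N/(-34) = N*(-1/34) = -N/34)
(2746089 + H)*(z + C(-1766, 1054)) = (2746089 + 323145)*(4669467 - 1/34*1054) = 3069234*(4669467 - 31) = 3069234*4669436 = 14331591732024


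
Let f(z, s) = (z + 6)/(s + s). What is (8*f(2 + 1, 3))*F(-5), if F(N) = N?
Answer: -60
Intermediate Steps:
f(z, s) = (6 + z)/(2*s) (f(z, s) = (6 + z)/((2*s)) = (6 + z)*(1/(2*s)) = (6 + z)/(2*s))
(8*f(2 + 1, 3))*F(-5) = (8*((½)*(6 + (2 + 1))/3))*(-5) = (8*((½)*(⅓)*(6 + 3)))*(-5) = (8*((½)*(⅓)*9))*(-5) = (8*(3/2))*(-5) = 12*(-5) = -60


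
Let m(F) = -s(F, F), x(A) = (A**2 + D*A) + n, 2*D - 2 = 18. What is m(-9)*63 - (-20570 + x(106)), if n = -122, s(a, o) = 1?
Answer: 8333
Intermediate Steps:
D = 10 (D = 1 + (1/2)*18 = 1 + 9 = 10)
x(A) = -122 + A**2 + 10*A (x(A) = (A**2 + 10*A) - 122 = -122 + A**2 + 10*A)
m(F) = -1 (m(F) = -1*1 = -1)
m(-9)*63 - (-20570 + x(106)) = -1*63 - (-20570 + (-122 + 106**2 + 10*106)) = -63 - (-20570 + (-122 + 11236 + 1060)) = -63 - (-20570 + 12174) = -63 - 1*(-8396) = -63 + 8396 = 8333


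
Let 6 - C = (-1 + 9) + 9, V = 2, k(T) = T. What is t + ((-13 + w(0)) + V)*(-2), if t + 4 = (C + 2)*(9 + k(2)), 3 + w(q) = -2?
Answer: -71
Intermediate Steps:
C = -11 (C = 6 - ((-1 + 9) + 9) = 6 - (8 + 9) = 6 - 1*17 = 6 - 17 = -11)
w(q) = -5 (w(q) = -3 - 2 = -5)
t = -103 (t = -4 + (-11 + 2)*(9 + 2) = -4 - 9*11 = -4 - 99 = -103)
t + ((-13 + w(0)) + V)*(-2) = -103 + ((-13 - 5) + 2)*(-2) = -103 + (-18 + 2)*(-2) = -103 - 16*(-2) = -103 + 32 = -71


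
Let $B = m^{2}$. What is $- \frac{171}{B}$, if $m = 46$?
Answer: $- \frac{171}{2116} \approx -0.080813$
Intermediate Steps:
$B = 2116$ ($B = 46^{2} = 2116$)
$- \frac{171}{B} = - \frac{171}{2116}$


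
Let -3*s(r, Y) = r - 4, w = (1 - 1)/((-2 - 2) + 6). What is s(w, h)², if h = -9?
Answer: 16/9 ≈ 1.7778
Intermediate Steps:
w = 0 (w = 0/(-4 + 6) = 0/2 = 0*(½) = 0)
s(r, Y) = 4/3 - r/3 (s(r, Y) = -(r - 4)/3 = -(-4 + r)/3 = 4/3 - r/3)
s(w, h)² = (4/3 - ⅓*0)² = (4/3 + 0)² = (4/3)² = 16/9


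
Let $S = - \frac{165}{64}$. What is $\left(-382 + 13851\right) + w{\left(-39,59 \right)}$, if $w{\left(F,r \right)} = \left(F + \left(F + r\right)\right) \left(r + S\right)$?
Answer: $\frac{793407}{64} \approx 12397.0$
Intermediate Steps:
$S = - \frac{165}{64}$ ($S = \left(-165\right) \frac{1}{64} = - \frac{165}{64} \approx -2.5781$)
$w{\left(F,r \right)} = \left(- \frac{165}{64} + r\right) \left(r + 2 F\right)$ ($w{\left(F,r \right)} = \left(F + \left(F + r\right)\right) \left(r - \frac{165}{64}\right) = \left(r + 2 F\right) \left(- \frac{165}{64} + r\right) = \left(- \frac{165}{64} + r\right) \left(r + 2 F\right)$)
$\left(-382 + 13851\right) + w{\left(-39,59 \right)} = \left(-382 + 13851\right) + \left(59^{2} - - \frac{6435}{32} - \frac{9735}{64} + 2 \left(-39\right) 59\right) = 13469 + \left(3481 + \frac{6435}{32} - \frac{9735}{64} - 4602\right) = 13469 - \frac{68609}{64} = \frac{793407}{64}$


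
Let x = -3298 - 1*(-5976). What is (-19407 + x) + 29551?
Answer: 12822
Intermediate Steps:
x = 2678 (x = -3298 + 5976 = 2678)
(-19407 + x) + 29551 = (-19407 + 2678) + 29551 = -16729 + 29551 = 12822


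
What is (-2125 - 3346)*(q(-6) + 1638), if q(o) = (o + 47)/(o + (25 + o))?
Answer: -116723785/13 ≈ -8.9788e+6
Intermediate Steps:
q(o) = (47 + o)/(25 + 2*o)
(-2125 - 3346)*(q(-6) + 1638) = (-2125 - 3346)*((47 - 6)/(25 + 2*(-6)) + 1638) = -5471*(41/(25 - 12) + 1638) = -5471*(41/13 + 1638) = -5471*21335/13 = -116723785/13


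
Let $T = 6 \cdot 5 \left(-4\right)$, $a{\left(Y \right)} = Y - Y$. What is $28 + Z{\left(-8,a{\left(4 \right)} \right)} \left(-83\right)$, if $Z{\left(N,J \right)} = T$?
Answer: $9988$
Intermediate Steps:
$a{\left(Y \right)} = 0$
$T = -120$ ($T = 30 \left(-4\right) = -120$)
$Z{\left(N,J \right)} = -120$
$28 + Z{\left(-8,a{\left(4 \right)} \right)} \left(-83\right) = 28 - -9960 = 28 + 9960 = 9988$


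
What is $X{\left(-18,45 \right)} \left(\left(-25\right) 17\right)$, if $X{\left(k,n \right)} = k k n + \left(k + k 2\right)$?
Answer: $-6173550$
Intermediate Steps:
$X{\left(k,n \right)} = 3 k + n k^{2}$ ($X{\left(k,n \right)} = k^{2} n + \left(k + 2 k\right) = n k^{2} + 3 k = 3 k + n k^{2}$)
$X{\left(-18,45 \right)} \left(\left(-25\right) 17\right) = - 18 \left(3 - 810\right) \left(\left(-25\right) 17\right) = - 18 \left(3 - 810\right) \left(-425\right) = \left(-18\right) \left(-807\right) \left(-425\right) = 14526 \left(-425\right) = -6173550$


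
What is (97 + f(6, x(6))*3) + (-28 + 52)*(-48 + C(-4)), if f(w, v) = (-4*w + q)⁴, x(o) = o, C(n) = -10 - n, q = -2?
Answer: 1369729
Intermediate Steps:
f(w, v) = (-2 - 4*w)⁴ (f(w, v) = (-4*w - 2)⁴ = (-2 - 4*w)⁴)
(97 + f(6, x(6))*3) + (-28 + 52)*(-48 + C(-4)) = (97 + (16*(1 + 2*6)⁴)*3) + (-28 + 52)*(-48 + (-10 - 1*(-4))) = (97 + (16*(1 + 12)⁴)*3) + 24*(-48 + (-10 + 4)) = (97 + (16*13⁴)*3) + 24*(-48 - 6) = (97 + (16*28561)*3) + 24*(-54) = (97 + 456976*3) - 1296 = (97 + 1370928) - 1296 = 1371025 - 1296 = 1369729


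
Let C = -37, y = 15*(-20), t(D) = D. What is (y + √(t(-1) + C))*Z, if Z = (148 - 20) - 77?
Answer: -15300 + 51*I*√38 ≈ -15300.0 + 314.39*I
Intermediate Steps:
Z = 51 (Z = 128 - 77 = 51)
y = -300
(y + √(t(-1) + C))*Z = (-300 + √(-1 - 37))*51 = (-300 + √(-38))*51 = (-300 + I*√38)*51 = -15300 + 51*I*√38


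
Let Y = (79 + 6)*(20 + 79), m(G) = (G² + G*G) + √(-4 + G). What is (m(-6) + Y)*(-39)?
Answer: -330993 - 39*I*√10 ≈ -3.3099e+5 - 123.33*I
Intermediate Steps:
m(G) = √(-4 + G) + 2*G² (m(G) = (G² + G²) + √(-4 + G) = 2*G² + √(-4 + G) = √(-4 + G) + 2*G²)
Y = 8415 (Y = 85*99 = 8415)
(m(-6) + Y)*(-39) = ((√(-4 - 6) + 2*(-6)²) + 8415)*(-39) = ((√(-10) + 2*36) + 8415)*(-39) = ((I*√10 + 72) + 8415)*(-39) = ((72 + I*√10) + 8415)*(-39) = (8487 + I*√10)*(-39) = -330993 - 39*I*√10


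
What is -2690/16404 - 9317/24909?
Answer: -36640213/68101206 ≈ -0.53803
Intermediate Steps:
-2690/16404 - 9317/24909 = -2690*1/16404 - 9317*1/24909 = -1345/8202 - 9317/24909 = -36640213/68101206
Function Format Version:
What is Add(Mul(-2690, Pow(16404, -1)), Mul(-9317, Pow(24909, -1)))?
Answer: Rational(-36640213, 68101206) ≈ -0.53803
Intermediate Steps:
Add(Mul(-2690, Pow(16404, -1)), Mul(-9317, Pow(24909, -1))) = Add(Mul(-2690, Rational(1, 16404)), Mul(-9317, Rational(1, 24909))) = Add(Rational(-1345, 8202), Rational(-9317, 24909)) = Rational(-36640213, 68101206)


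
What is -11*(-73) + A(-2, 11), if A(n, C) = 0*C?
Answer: 803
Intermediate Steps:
A(n, C) = 0
-11*(-73) + A(-2, 11) = -11*(-73) + 0 = 803 + 0 = 803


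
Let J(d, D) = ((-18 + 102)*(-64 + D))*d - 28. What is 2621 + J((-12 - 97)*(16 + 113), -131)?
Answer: 230321773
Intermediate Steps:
J(d, D) = -28 + d*(-5376 + 84*D) (J(d, D) = (84*(-64 + D))*d - 28 = (-5376 + 84*D)*d - 28 = d*(-5376 + 84*D) - 28 = -28 + d*(-5376 + 84*D))
2621 + J((-12 - 97)*(16 + 113), -131) = 2621 + (-28 - 5376*(-12 - 97)*(16 + 113) + 84*(-131)*((-12 - 97)*(16 + 113))) = 2621 + (-28 - (-585984)*129 + 84*(-131)*(-109*129)) = 2621 + (-28 - 5376*(-14061) + 84*(-131)*(-14061)) = 2621 + (-28 + 75591936 + 154727244) = 2621 + 230319152 = 230321773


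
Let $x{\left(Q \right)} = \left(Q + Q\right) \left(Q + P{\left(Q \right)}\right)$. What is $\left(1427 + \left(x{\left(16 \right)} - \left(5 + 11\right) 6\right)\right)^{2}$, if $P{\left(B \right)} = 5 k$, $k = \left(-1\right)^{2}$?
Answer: $4012009$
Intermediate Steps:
$k = 1$
$P{\left(B \right)} = 5$ ($P{\left(B \right)} = 5 \cdot 1 = 5$)
$x{\left(Q \right)} = 2 Q \left(5 + Q\right)$ ($x{\left(Q \right)} = \left(Q + Q\right) \left(Q + 5\right) = 2 Q \left(5 + Q\right)$)
$\left(1427 + \left(x{\left(16 \right)} - \left(5 + 11\right) 6\right)\right)^{2} = \left(1427 - \left(- 32 \left(5 + 16\right) + \left(5 + 11\right) 6\right)\right)^{2} = \left(1427 + \left(2 \cdot 16 \cdot 21 - 16 \cdot 6\right)\right)^{2} = \left(1427 + \left(672 - 96\right)\right)^{2} = \left(1427 + 576\right)^{2} = 2003^{2} = 4012009$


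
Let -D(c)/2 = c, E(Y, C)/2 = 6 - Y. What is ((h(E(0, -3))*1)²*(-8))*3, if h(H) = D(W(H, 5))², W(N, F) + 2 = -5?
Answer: -921984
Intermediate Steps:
W(N, F) = -7 (W(N, F) = -2 - 5 = -7)
E(Y, C) = 12 - 2*Y (E(Y, C) = 2*(6 - Y) = 12 - 2*Y)
D(c) = -2*c
h(H) = 196 (h(H) = (-2*(-7))² = 14² = 196)
((h(E(0, -3))*1)²*(-8))*3 = ((196*1)²*(-8))*3 = (196²*(-8))*3 = (38416*(-8))*3 = -307328*3 = -921984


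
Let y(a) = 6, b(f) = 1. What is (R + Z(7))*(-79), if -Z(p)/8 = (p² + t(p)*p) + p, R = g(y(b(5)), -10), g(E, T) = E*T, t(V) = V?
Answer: 71100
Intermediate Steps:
R = -60 (R = 6*(-10) = -60)
Z(p) = -16*p² - 8*p (Z(p) = -8*((p² + p*p) + p) = -8*((p² + p²) + p) = -8*(2*p² + p) = -8*(p + 2*p²) = -16*p² - 8*p)
(R + Z(7))*(-79) = (-60 - 8*7*(1 + 2*7))*(-79) = (-60 - 8*7*(1 + 14))*(-79) = (-60 - 8*7*15)*(-79) = (-60 - 840)*(-79) = -900*(-79) = 71100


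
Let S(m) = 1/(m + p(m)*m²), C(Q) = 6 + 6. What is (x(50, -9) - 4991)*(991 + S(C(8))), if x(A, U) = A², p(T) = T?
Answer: -4295333431/1740 ≈ -2.4686e+6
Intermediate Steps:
C(Q) = 12
S(m) = 1/(m + m³) (S(m) = 1/(m + m*m²) = 1/(m + m³))
(x(50, -9) - 4991)*(991 + S(C(8))) = (50² - 4991)*(991 + 1/(12 + 12³)) = (2500 - 4991)*(991 + 1/(12 + 1728)) = -2491*(991 + 1/1740) = -2491*1724341/1740 = -4295333431/1740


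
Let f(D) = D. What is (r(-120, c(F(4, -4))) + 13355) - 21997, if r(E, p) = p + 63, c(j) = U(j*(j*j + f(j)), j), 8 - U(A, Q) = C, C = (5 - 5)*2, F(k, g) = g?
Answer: -8571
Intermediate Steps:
C = 0 (C = 0*2 = 0)
U(A, Q) = 8 (U(A, Q) = 8 - 1*0 = 8 + 0 = 8)
c(j) = 8
r(E, p) = 63 + p
(r(-120, c(F(4, -4))) + 13355) - 21997 = ((63 + 8) + 13355) - 21997 = (71 + 13355) - 21997 = 13426 - 21997 = -8571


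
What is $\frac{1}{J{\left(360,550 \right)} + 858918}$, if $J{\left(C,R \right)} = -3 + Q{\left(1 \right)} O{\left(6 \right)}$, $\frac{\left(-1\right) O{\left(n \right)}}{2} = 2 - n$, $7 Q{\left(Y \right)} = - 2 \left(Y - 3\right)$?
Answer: $\frac{7}{6012437} \approx 1.1643 \cdot 10^{-6}$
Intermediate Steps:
$Q{\left(Y \right)} = \frac{6}{7} - \frac{2 Y}{7}$ ($Q{\left(Y \right)} = \frac{\left(-2\right) \left(Y - 3\right)}{7} = \frac{\left(-2\right) \left(-3 + Y\right)}{7} = \frac{6 - 2 Y}{7} = \frac{6}{7} - \frac{2 Y}{7}$)
$O{\left(n \right)} = -4 + 2 n$ ($O{\left(n \right)} = - 2 \left(2 - n\right) = -4 + 2 n$)
$J{\left(C,R \right)} = \frac{11}{7}$ ($J{\left(C,R \right)} = -3 + \left(\frac{6}{7} - \frac{2}{7}\right) \left(-4 + 2 \cdot 6\right) = -3 + \left(\frac{6}{7} - \frac{2}{7}\right) \left(-4 + 12\right) = -3 + \frac{4}{7} \cdot 8 = -3 + \frac{32}{7} = \frac{11}{7}$)
$\frac{1}{J{\left(360,550 \right)} + 858918} = \frac{1}{\frac{11}{7} + 858918} = \frac{1}{\frac{6012437}{7}} = \frac{7}{6012437}$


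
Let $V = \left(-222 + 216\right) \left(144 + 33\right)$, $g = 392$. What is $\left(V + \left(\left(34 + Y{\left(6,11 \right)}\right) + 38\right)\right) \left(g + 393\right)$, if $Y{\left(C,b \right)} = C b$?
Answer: $-725340$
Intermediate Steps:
$V = -1062$ ($V = \left(-6\right) 177 = -1062$)
$\left(V + \left(\left(34 + Y{\left(6,11 \right)}\right) + 38\right)\right) \left(g + 393\right) = \left(-1062 + \left(\left(34 + 6 \cdot 11\right) + 38\right)\right) \left(392 + 393\right) = \left(-1062 + \left(\left(34 + 66\right) + 38\right)\right) 785 = \left(-1062 + \left(100 + 38\right)\right) 785 = \left(-1062 + 138\right) 785 = \left(-924\right) 785 = -725340$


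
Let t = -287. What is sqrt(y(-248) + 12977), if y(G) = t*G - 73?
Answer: 4*sqrt(5255) ≈ 289.97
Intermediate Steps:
y(G) = -73 - 287*G (y(G) = -287*G - 73 = -73 - 287*G)
sqrt(y(-248) + 12977) = sqrt((-73 - 287*(-248)) + 12977) = sqrt((-73 + 71176) + 12977) = sqrt(71103 + 12977) = sqrt(84080) = 4*sqrt(5255)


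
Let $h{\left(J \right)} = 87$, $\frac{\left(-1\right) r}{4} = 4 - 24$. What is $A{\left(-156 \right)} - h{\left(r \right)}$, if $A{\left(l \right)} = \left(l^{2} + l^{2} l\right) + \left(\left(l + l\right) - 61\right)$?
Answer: $-3772540$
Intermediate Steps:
$r = 80$ ($r = - 4 \left(4 - 24\right) = \left(-4\right) \left(-20\right) = 80$)
$A{\left(l \right)} = -61 + l^{2} + l^{3} + 2 l$ ($A{\left(l \right)} = \left(l^{2} + l^{3}\right) + \left(2 l - 61\right) = \left(l^{2} + l^{3}\right) + \left(-61 + 2 l\right) = -61 + l^{2} + l^{3} + 2 l$)
$A{\left(-156 \right)} - h{\left(r \right)} = \left(-61 + \left(-156\right)^{2} + \left(-156\right)^{3} + 2 \left(-156\right)\right) - 87 = \left(-61 + 24336 - 3796416 - 312\right) - 87 = -3772453 - 87 = -3772540$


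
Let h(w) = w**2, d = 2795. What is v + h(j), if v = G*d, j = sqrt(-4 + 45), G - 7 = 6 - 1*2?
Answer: 30786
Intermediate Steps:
G = 11 (G = 7 + (6 - 1*2) = 7 + (6 - 2) = 7 + 4 = 11)
j = sqrt(41) ≈ 6.4031
v = 30745 (v = 11*2795 = 30745)
v + h(j) = 30745 + (sqrt(41))**2 = 30745 + 41 = 30786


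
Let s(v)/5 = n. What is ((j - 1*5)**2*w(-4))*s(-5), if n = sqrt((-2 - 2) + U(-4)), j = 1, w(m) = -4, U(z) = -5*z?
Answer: -1280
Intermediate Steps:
n = 4 (n = sqrt((-2 - 2) - 5*(-4)) = sqrt(-4 + 20) = sqrt(16) = 4)
s(v) = 20 (s(v) = 5*4 = 20)
((j - 1*5)**2*w(-4))*s(-5) = ((1 - 1*5)**2*(-4))*20 = ((1 - 5)**2*(-4))*20 = ((-4)**2*(-4))*20 = (16*(-4))*20 = -64*20 = -1280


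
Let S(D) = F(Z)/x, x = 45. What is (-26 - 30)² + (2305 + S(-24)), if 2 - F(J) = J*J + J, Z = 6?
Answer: 48961/9 ≈ 5440.1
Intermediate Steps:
F(J) = 2 - J - J² (F(J) = 2 - (J*J + J) = 2 - (J² + J) = 2 - (J + J²) = 2 + (-J - J²) = 2 - J - J²)
S(D) = -8/9 (S(D) = (2 - 1*6 - 1*6²)/45 = (2 - 6 - 1*36)*(1/45) = (2 - 6 - 36)*(1/45) = -40*1/45 = -8/9)
(-26 - 30)² + (2305 + S(-24)) = (-26 - 30)² + (2305 - 8/9) = (-56)² + 20737/9 = 3136 + 20737/9 = 48961/9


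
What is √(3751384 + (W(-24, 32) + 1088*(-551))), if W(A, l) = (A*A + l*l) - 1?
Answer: √3153495 ≈ 1775.8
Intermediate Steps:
W(A, l) = -1 + A² + l² (W(A, l) = (A² + l²) - 1 = -1 + A² + l²)
√(3751384 + (W(-24, 32) + 1088*(-551))) = √(3751384 + ((-1 + (-24)² + 32²) + 1088*(-551))) = √(3751384 + ((-1 + 576 + 1024) - 599488)) = √(3751384 + (1599 - 599488)) = √(3751384 - 597889) = √3153495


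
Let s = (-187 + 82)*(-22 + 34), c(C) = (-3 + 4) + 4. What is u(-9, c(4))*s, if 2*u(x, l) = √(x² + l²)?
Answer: -630*√106 ≈ -6486.3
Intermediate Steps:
c(C) = 5 (c(C) = 1 + 4 = 5)
u(x, l) = √(l² + x²)/2 (u(x, l) = √(x² + l²)/2 = √(l² + x²)/2)
s = -1260 (s = -105*12 = -1260)
u(-9, c(4))*s = (√(5² + (-9)²)/2)*(-1260) = (√(25 + 81)/2)*(-1260) = (√106/2)*(-1260) = -630*√106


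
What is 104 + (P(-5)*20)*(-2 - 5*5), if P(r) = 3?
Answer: -1516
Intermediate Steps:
104 + (P(-5)*20)*(-2 - 5*5) = 104 + (3*20)*(-2 - 5*5) = 104 + 60*(-2 - 25) = 104 + 60*(-27) = 104 - 1620 = -1516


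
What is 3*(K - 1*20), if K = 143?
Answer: 369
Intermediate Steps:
3*(K - 1*20) = 3*(143 - 1*20) = 3*(143 - 20) = 3*123 = 369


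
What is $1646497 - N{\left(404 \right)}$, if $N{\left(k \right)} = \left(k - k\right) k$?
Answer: $1646497$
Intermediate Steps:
$N{\left(k \right)} = 0$ ($N{\left(k \right)} = 0 k = 0$)
$1646497 - N{\left(404 \right)} = 1646497 - 0 = 1646497 + 0 = 1646497$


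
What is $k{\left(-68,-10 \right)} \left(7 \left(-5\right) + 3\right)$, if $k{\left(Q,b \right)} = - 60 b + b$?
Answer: $-18880$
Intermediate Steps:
$k{\left(Q,b \right)} = - 59 b$
$k{\left(-68,-10 \right)} \left(7 \left(-5\right) + 3\right) = \left(-59\right) \left(-10\right) \left(7 \left(-5\right) + 3\right) = 590 \left(-35 + 3\right) = 590 \left(-32\right) = -18880$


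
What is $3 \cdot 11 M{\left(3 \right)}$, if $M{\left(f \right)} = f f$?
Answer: $297$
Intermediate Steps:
$M{\left(f \right)} = f^{2}$
$3 \cdot 11 M{\left(3 \right)} = 3 \cdot 11 \cdot 3^{2} = 33 \cdot 9 = 297$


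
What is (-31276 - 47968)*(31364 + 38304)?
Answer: -5520770992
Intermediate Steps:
(-31276 - 47968)*(31364 + 38304) = -79244*69668 = -5520770992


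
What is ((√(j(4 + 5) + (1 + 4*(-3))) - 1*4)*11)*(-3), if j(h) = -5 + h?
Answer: 132 - 33*I*√7 ≈ 132.0 - 87.31*I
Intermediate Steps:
((√(j(4 + 5) + (1 + 4*(-3))) - 1*4)*11)*(-3) = ((√((-5 + (4 + 5)) + (1 + 4*(-3))) - 1*4)*11)*(-3) = ((√((-5 + 9) + (1 - 12)) - 4)*11)*(-3) = ((√(4 - 11) - 4)*11)*(-3) = ((√(-7) - 4)*11)*(-3) = ((I*√7 - 4)*11)*(-3) = ((-4 + I*√7)*11)*(-3) = (-44 + 11*I*√7)*(-3) = 132 - 33*I*√7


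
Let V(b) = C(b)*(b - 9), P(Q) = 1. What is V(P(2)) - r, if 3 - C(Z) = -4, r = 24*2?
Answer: -104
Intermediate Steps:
r = 48
C(Z) = 7 (C(Z) = 3 - 1*(-4) = 3 + 4 = 7)
V(b) = -63 + 7*b (V(b) = 7*(b - 9) = 7*(-9 + b) = -63 + 7*b)
V(P(2)) - r = (-63 + 7*1) - 1*48 = (-63 + 7) - 48 = -56 - 48 = -104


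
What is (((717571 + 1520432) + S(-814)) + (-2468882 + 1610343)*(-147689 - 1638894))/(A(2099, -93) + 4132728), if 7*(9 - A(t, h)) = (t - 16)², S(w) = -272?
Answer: 5368486969888/12295135 ≈ 4.3664e+5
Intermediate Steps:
A(t, h) = 9 - (-16 + t)²/7 (A(t, h) = 9 - (t - 16)²/7 = 9 - (-16 + t)²/7)
(((717571 + 1520432) + S(-814)) + (-2468882 + 1610343)*(-147689 - 1638894))/(A(2099, -93) + 4132728) = (((717571 + 1520432) - 272) + (-2468882 + 1610343)*(-147689 - 1638894))/((9 - (-16 + 2099)²/7) + 4132728) = ((2238003 - 272) - 858539*(-1786583))/((9 - ⅐*2083²) + 4132728) = (2237731 + 1533851182237)/((9 - ⅐*4338889) + 4132728) = 1533853419968/((9 - 4338889/7) + 4132728) = 1533853419968/(-4338826/7 + 4132728) = 1533853419968/(24590270/7) = 1533853419968*(7/24590270) = 5368486969888/12295135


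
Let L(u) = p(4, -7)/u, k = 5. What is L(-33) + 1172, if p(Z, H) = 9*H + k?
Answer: 38734/33 ≈ 1173.8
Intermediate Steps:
p(Z, H) = 5 + 9*H (p(Z, H) = 9*H + 5 = 5 + 9*H)
L(u) = -58/u (L(u) = (5 + 9*(-7))/u = (5 - 63)/u = -58/u)
L(-33) + 1172 = -58/(-33) + 1172 = -58*(-1/33) + 1172 = 58/33 + 1172 = 38734/33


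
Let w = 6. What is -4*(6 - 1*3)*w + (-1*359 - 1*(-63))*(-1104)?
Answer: 326712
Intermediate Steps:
-4*(6 - 1*3)*w + (-1*359 - 1*(-63))*(-1104) = -4*(6 - 1*3)*6 + (-1*359 - 1*(-63))*(-1104) = -4*(6 - 3)*6 + (-359 + 63)*(-1104) = -4*3*6 - 296*(-1104) = -12*6 + 326784 = -1*72 + 326784 = -72 + 326784 = 326712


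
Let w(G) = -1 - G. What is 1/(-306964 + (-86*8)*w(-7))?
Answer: -1/311092 ≈ -3.2145e-6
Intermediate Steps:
1/(-306964 + (-86*8)*w(-7)) = 1/(-306964 + (-86*8)*(-1 - 1*(-7))) = 1/(-306964 - 688*(-1 + 7)) = 1/(-306964 - 688*6) = 1/(-306964 - 4128) = 1/(-311092) = -1/311092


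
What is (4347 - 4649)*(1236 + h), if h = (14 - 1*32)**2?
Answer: -471120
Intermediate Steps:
h = 324 (h = (14 - 32)**2 = (-18)**2 = 324)
(4347 - 4649)*(1236 + h) = (4347 - 4649)*(1236 + 324) = -302*1560 = -471120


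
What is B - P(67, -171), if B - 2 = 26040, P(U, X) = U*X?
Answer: 37499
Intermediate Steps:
B = 26042 (B = 2 + 26040 = 26042)
B - P(67, -171) = 26042 - 67*(-171) = 26042 - 1*(-11457) = 26042 + 11457 = 37499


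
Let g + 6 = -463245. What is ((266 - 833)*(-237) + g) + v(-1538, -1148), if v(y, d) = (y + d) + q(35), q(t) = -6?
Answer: -331564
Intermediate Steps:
g = -463251 (g = -6 - 463245 = -463251)
v(y, d) = -6 + d + y (v(y, d) = (y + d) - 6 = (d + y) - 6 = -6 + d + y)
((266 - 833)*(-237) + g) + v(-1538, -1148) = ((266 - 833)*(-237) - 463251) + (-6 - 1148 - 1538) = (-567*(-237) - 463251) - 2692 = (134379 - 463251) - 2692 = -328872 - 2692 = -331564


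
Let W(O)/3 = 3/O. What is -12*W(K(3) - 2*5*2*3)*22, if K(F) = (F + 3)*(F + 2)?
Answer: 396/5 ≈ 79.200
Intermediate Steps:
K(F) = (2 + F)*(3 + F) (K(F) = (3 + F)*(2 + F) = (2 + F)*(3 + F))
W(O) = 9/O (W(O) = 3*(3/O) = 9/O)
-12*W(K(3) - 2*5*2*3)*22 = -108/((6 + 3² + 5*3) - 2*5*2*3)*22 = -108/((6 + 9 + 15) - 20*3)*22 = -108/(30 - 2*30)*22 = -108/(30 - 60)*22 = -108/(-30)*22 = -108*(-1)/30*22 = -12*(-3/10)*22 = (18/5)*22 = 396/5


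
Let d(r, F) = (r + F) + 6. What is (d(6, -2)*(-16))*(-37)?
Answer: 5920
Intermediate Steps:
d(r, F) = 6 + F + r (d(r, F) = (F + r) + 6 = 6 + F + r)
(d(6, -2)*(-16))*(-37) = ((6 - 2 + 6)*(-16))*(-37) = (10*(-16))*(-37) = -160*(-37) = 5920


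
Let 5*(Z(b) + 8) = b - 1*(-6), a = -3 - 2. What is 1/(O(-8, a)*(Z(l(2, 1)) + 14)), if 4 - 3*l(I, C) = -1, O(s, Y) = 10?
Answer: 3/226 ≈ 0.013274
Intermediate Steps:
a = -5
l(I, C) = 5/3 (l(I, C) = 4/3 - ⅓*(-1) = 4/3 + ⅓ = 5/3)
Z(b) = -34/5 + b/5 (Z(b) = -8 + (b - 1*(-6))/5 = -8 + (b + 6)/5 = -8 + (6 + b)/5 = -8 + (6/5 + b/5) = -34/5 + b/5)
1/(O(-8, a)*(Z(l(2, 1)) + 14)) = 1/(10*((-34/5 + (⅕)*(5/3)) + 14)) = 1/(10*((-34/5 + ⅓) + 14)) = 1/(10*(-97/15 + 14)) = 1/(10*(113/15)) = 1/(226/3) = 3/226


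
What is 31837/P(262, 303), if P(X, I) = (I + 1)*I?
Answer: 31837/92112 ≈ 0.34563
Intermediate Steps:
P(X, I) = I*(1 + I) (P(X, I) = (1 + I)*I = I*(1 + I))
31837/P(262, 303) = 31837/((303*(1 + 303))) = 31837/((303*304)) = 31837/92112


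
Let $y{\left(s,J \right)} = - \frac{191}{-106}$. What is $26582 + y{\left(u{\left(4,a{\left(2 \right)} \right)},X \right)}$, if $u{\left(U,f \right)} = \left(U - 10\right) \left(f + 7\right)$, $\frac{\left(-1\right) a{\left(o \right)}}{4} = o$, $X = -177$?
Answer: $\frac{2817883}{106} \approx 26584.0$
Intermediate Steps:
$a{\left(o \right)} = - 4 o$
$u{\left(U,f \right)} = \left(-10 + U\right) \left(7 + f\right)$
$y{\left(s,J \right)} = \frac{191}{106}$ ($y{\left(s,J \right)} = \left(-191\right) \left(- \frac{1}{106}\right) = \frac{191}{106}$)
$26582 + y{\left(u{\left(4,a{\left(2 \right)} \right)},X \right)} = 26582 + \frac{191}{106} = \frac{2817883}{106}$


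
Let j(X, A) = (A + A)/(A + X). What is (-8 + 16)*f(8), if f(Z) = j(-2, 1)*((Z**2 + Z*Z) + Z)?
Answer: -2176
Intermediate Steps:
j(X, A) = 2*A/(A + X) (j(X, A) = (2*A)/(A + X) = 2*A/(A + X))
f(Z) = -4*Z**2 - 2*Z (f(Z) = (2*1/(1 - 2))*((Z**2 + Z*Z) + Z) = (2*1/(-1))*((Z**2 + Z**2) + Z) = (2*1*(-1))*(2*Z**2 + Z) = -2*(Z + 2*Z**2) = -4*Z**2 - 2*Z)
(-8 + 16)*f(8) = (-8 + 16)*(-2*8*(1 + 2*8)) = 8*(-2*8*(1 + 16)) = 8*(-2*8*17) = 8*(-272) = -2176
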